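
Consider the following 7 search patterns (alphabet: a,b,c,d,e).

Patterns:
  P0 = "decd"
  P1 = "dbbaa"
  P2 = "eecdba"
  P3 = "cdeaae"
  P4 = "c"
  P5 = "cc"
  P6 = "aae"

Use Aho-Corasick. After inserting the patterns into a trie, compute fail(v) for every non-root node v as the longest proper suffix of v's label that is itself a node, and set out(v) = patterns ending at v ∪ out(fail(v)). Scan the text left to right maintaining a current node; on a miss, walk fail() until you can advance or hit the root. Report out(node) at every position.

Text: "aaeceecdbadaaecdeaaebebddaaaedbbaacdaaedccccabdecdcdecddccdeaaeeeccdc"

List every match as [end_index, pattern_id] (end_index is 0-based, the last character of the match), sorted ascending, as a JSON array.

Construct AC machine:
Trie nodes:
  n0 'ε': a→22 c→15 d→1 e→9
  n1 'd': b→5 e→2
  n2 'de': c→3
  n3 'dec': d→4
  n4 'decd': ·  ←P0
  n5 'db': b→6
  n6 'dbb': a→7
  n7 'dbba': a→8
  n8 'dbbaa': ·  ←P1
  n9 'e': e→10
  n10 'ee': c→11
  n11 'eec': d→12
  n12 'eecd': b→13
  n13 'eecdb': a→14
  n14 'eecdba': ·  ←P2
  n15 'c': c→21 d→16  ←P4
  n16 'cd': e→17
  n17 'cde': a→18
  n18 'cdea': a→19
  n19 'cdeaa': e→20
  n20 'cdeaae': ·  ←P3
  n21 'cc': ·  ←P5
  n22 'a': a→23
  n23 'aa': e→24
  n24 'aae': ·  ←P6

Failure links (BFS by depth):
  fail(1) 'd': from fail(0)=0 chase 'd': 0 ⇒ 0;  out=∅∪out(0)=∅
  fail(9) 'e': from fail(0)=0 chase 'e': 0 ⇒ 0;  out=∅∪out(0)=∅
  fail(15) 'c': from fail(0)=0 chase 'c': 0 ⇒ 0;  out={4}∪out(0)={4}
  fail(22) 'a': from fail(0)=0 chase 'a': 0 ⇒ 0;  out=∅∪out(0)=∅
  fail(2) 'de': from fail(1)=0 chase 'e': 0 ⇒ 9;  out=∅∪out(9)=∅
  fail(5) 'db': from fail(1)=0 chase 'b': 0 ⇒ 0;  out=∅∪out(0)=∅
  fail(10) 'ee': from fail(9)=0 chase 'e': 0 ⇒ 9;  out=∅∪out(9)=∅
  fail(16) 'cd': from fail(15)=0 chase 'd': 0 ⇒ 1;  out=∅∪out(1)=∅
  fail(21) 'cc': from fail(15)=0 chase 'c': 0 ⇒ 15;  out={5}∪out(15)={4,5}
  fail(23) 'aa': from fail(22)=0 chase 'a': 0 ⇒ 22;  out=∅∪out(22)=∅
  fail(3) 'dec': from fail(2)=9 chase 'c': 9→0 ⇒ 15;  out=∅∪out(15)={4}
  fail(6) 'dbb': from fail(5)=0 chase 'b': 0 ⇒ 0;  out=∅∪out(0)=∅
  fail(11) 'eec': from fail(10)=9 chase 'c': 9→0 ⇒ 15;  out=∅∪out(15)={4}
  fail(17) 'cde': from fail(16)=1 chase 'e': 1 ⇒ 2;  out=∅∪out(2)=∅
  fail(24) 'aae': from fail(23)=22 chase 'e': 22→0 ⇒ 9;  out={6}∪out(9)={6}
  fail(4) 'decd': from fail(3)=15 chase 'd': 15 ⇒ 16;  out={0}∪out(16)={0}
  fail(7) 'dbba': from fail(6)=0 chase 'a': 0 ⇒ 22;  out=∅∪out(22)=∅
  fail(12) 'eecd': from fail(11)=15 chase 'd': 15 ⇒ 16;  out=∅∪out(16)=∅
  fail(18) 'cdea': from fail(17)=2 chase 'a': 2→9→0 ⇒ 22;  out=∅∪out(22)=∅
  fail(8) 'dbbaa': from fail(7)=22 chase 'a': 22 ⇒ 23;  out={1}∪out(23)={1}
  fail(13) 'eecdb': from fail(12)=16 chase 'b': 16→1 ⇒ 5;  out=∅∪out(5)=∅
  fail(19) 'cdeaa': from fail(18)=22 chase 'a': 22 ⇒ 23;  out=∅∪out(23)=∅
  fail(14) 'eecdba': from fail(13)=5 chase 'a': 5→0 ⇒ 22;  out={2}∪out(22)={2}
  fail(20) 'cdeaae': from fail(19)=23 chase 'e': 23 ⇒ 24;  out={3}∪out(24)={3,6}

Run:
i=0 'a': node 0→22
i=1 'a': node 22→23
i=2 'e': node 23→24  emit P6@[0:2]
i=3 'c': node 24→15 (via fail)  emit P4@[3:3]
i=4 'e': node 15→9 (via fail)
i=5 'e': node 9→10
i=6 'c': node 10→11  emit P4@[6:6]
i=7 'd': node 11→12
i=8 'b': node 12→13
i=9 'a': node 13→14  emit P2@[4:9]
i=10 'd': node 14→1 (via fail)
i=11 'a': node 1→22 (via fail)
i=12 'a': node 22→23
i=13 'e': node 23→24  emit P6@[11:13]
i=14 'c': node 24→15 (via fail)  emit P4@[14:14]
i=15 'd': node 15→16
i=16 'e': node 16→17
i=17 'a': node 17→18
i=18 'a': node 18→19
i=19 'e': node 19→20  emit P3@[14:19],P6@[17:19]
i=20 'b': node 20→0 (via fail)
i=21 'e': node 0→9
i=22 'b': node 9→0 (via fail)
i=23 'd': node 0→1
i=24 'd': node 1→1 (via fail)
i=25 'a': node 1→22 (via fail)
i=26 'a': node 22→23
i=27 'a': node 23→23 (via fail)
i=28 'e': node 23→24  emit P6@[26:28]
i=29 'd': node 24→1 (via fail)
i=30 'b': node 1→5
i=31 'b': node 5→6
i=32 'a': node 6→7
i=33 'a': node 7→8  emit P1@[29:33]
i=34 'c': node 8→15 (via fail)  emit P4@[34:34]
i=35 'd': node 15→16
i=36 'a': node 16→22 (via fail)
i=37 'a': node 22→23
i=38 'e': node 23→24  emit P6@[36:38]
i=39 'd': node 24→1 (via fail)
i=40 'c': node 1→15 (via fail)  emit P4@[40:40]
i=41 'c': node 15→21  emit P4@[41:41],P5@[40:41]
i=42 'c': node 21→21 (via fail)  emit P4@[42:42],P5@[41:42]
i=43 'c': node 21→21 (via fail)  emit P4@[43:43],P5@[42:43]
i=44 'a': node 21→22 (via fail)
i=45 'b': node 22→0 (via fail)
i=46 'd': node 0→1
i=47 'e': node 1→2
i=48 'c': node 2→3  emit P4@[48:48]
i=49 'd': node 3→4  emit P0@[46:49]
i=50 'c': node 4→15 (via fail)  emit P4@[50:50]
i=51 'd': node 15→16
i=52 'e': node 16→17
i=53 'c': node 17→3 (via fail)  emit P4@[53:53]
i=54 'd': node 3→4  emit P0@[51:54]
i=55 'd': node 4→1 (via fail)
i=56 'c': node 1→15 (via fail)  emit P4@[56:56]
i=57 'c': node 15→21  emit P4@[57:57],P5@[56:57]
i=58 'd': node 21→16 (via fail)
i=59 'e': node 16→17
i=60 'a': node 17→18
i=61 'a': node 18→19
i=62 'e': node 19→20  emit P3@[57:62],P6@[60:62]
i=63 'e': node 20→10 (via fail)
i=64 'e': node 10→10 (via fail)
i=65 'c': node 10→11  emit P4@[65:65]
i=66 'c': node 11→21 (via fail)  emit P4@[66:66],P5@[65:66]
i=67 'd': node 21→16 (via fail)
i=68 'c': node 16→15 (via fail)  emit P4@[68:68]

Matches: [[2,6],[3,4],[6,4],[9,2],[13,6],[14,4],[19,3],[19,6],[28,6],[33,1],[34,4],[38,6],[40,4],[41,4],[41,5],[42,4],[42,5],[43,4],[43,5],[48,4],[49,0],[50,4],[53,4],[54,0],[56,4],[57,4],[57,5],[62,3],[62,6],[65,4],[66,4],[66,5],[68,4]]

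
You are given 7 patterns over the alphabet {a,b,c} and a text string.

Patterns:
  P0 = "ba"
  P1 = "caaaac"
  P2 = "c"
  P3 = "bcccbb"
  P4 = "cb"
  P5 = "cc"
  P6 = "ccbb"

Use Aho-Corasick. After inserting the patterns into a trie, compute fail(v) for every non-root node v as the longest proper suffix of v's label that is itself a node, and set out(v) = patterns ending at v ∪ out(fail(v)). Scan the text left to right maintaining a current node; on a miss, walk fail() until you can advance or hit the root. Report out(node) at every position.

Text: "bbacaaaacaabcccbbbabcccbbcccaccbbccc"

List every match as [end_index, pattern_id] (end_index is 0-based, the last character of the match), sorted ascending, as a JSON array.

Build:
Trie (insert patterns):
  0='ε' goto b→1 c→3
  1='b' goto a→2 c→9
  2='ba' goto ·  [P0 ends]
  3='c' goto a→4 b→14 c→15  [P2 ends]
  4='ca' goto a→5
  5='caa' goto a→6
  6='caaa' goto a→7
  7='caaaa' goto c→8
  8='caaaac' goto ·  [P1 ends]
  9='bc' goto c→10
  10='bcc' goto c→11
  11='bccc' goto b→12
  12='bcccb' goto b→13
  13='bcccbb' goto ·  [P3 ends]
  14='cb' goto ·  [P4 ends]
  15='cc' goto b→16  [P5 ends]
  16='ccb' goto b→17
  17='ccbb' goto ·  [P6 ends]

BFS fail/out derivation:
  fail(1) 'b': from fail(0)=0 chase 'b': 0 ⇒ 0;  out=∅∪out(0)=∅
  fail(3) 'c': from fail(0)=0 chase 'c': 0 ⇒ 0;  out={2}∪out(0)={2}
  fail(2) 'ba': from fail(1)=0 chase 'a': 0 ⇒ 0;  out={0}∪out(0)={0}
  fail(4) 'ca': from fail(3)=0 chase 'a': 0 ⇒ 0;  out=∅∪out(0)=∅
  fail(9) 'bc': from fail(1)=0 chase 'c': 0 ⇒ 3;  out=∅∪out(3)={2}
  fail(14) 'cb': from fail(3)=0 chase 'b': 0 ⇒ 1;  out={4}∪out(1)={4}
  fail(15) 'cc': from fail(3)=0 chase 'c': 0 ⇒ 3;  out={5}∪out(3)={2,5}
  fail(5) 'caa': from fail(4)=0 chase 'a': 0 ⇒ 0;  out=∅∪out(0)=∅
  fail(10) 'bcc': from fail(9)=3 chase 'c': 3 ⇒ 15;  out=∅∪out(15)={2,5}
  fail(16) 'ccb': from fail(15)=3 chase 'b': 3 ⇒ 14;  out=∅∪out(14)={4}
  fail(6) 'caaa': from fail(5)=0 chase 'a': 0 ⇒ 0;  out=∅∪out(0)=∅
  fail(11) 'bccc': from fail(10)=15 chase 'c': 15→3 ⇒ 15;  out=∅∪out(15)={2,5}
  fail(17) 'ccbb': from fail(16)=14 chase 'b': 14→1→0 ⇒ 1;  out={6}∪out(1)={6}
  fail(7) 'caaaa': from fail(6)=0 chase 'a': 0 ⇒ 0;  out=∅∪out(0)=∅
  fail(12) 'bcccb': from fail(11)=15 chase 'b': 15 ⇒ 16;  out=∅∪out(16)={4}
  fail(8) 'caaaac': from fail(7)=0 chase 'c': 0 ⇒ 3;  out={1}∪out(3)={1,2}
  fail(13) 'bcccbb': from fail(12)=16 chase 'b': 16 ⇒ 17;  out={3}∪out(17)={3,6}

Text stream:
[0] read 'b'  n0⇒n1
[1] read 'b'  n1⇒n1 (fail-walked)
[2] read 'a'  n1⇒n2  emit P0@[1:2]
[3] read 'c'  n2⇒n3 (fail-walked)  emit P2@[3:3]
[4] read 'a'  n3⇒n4
[5] read 'a'  n4⇒n5
[6] read 'a'  n5⇒n6
[7] read 'a'  n6⇒n7
[8] read 'c'  n7⇒n8  emit P1@[3:8],P2@[8:8]
[9] read 'a'  n8⇒n4 (fail-walked)
[10] read 'a'  n4⇒n5
[11] read 'b'  n5⇒n1 (fail-walked)
[12] read 'c'  n1⇒n9  emit P2@[12:12]
[13] read 'c'  n9⇒n10  emit P2@[13:13],P5@[12:13]
[14] read 'c'  n10⇒n11  emit P2@[14:14],P5@[13:14]
[15] read 'b'  n11⇒n12  emit P4@[14:15]
[16] read 'b'  n12⇒n13  emit P3@[11:16],P6@[13:16]
[17] read 'b'  n13⇒n1 (fail-walked)
[18] read 'a'  n1⇒n2  emit P0@[17:18]
[19] read 'b'  n2⇒n1 (fail-walked)
[20] read 'c'  n1⇒n9  emit P2@[20:20]
[21] read 'c'  n9⇒n10  emit P2@[21:21],P5@[20:21]
[22] read 'c'  n10⇒n11  emit P2@[22:22],P5@[21:22]
[23] read 'b'  n11⇒n12  emit P4@[22:23]
[24] read 'b'  n12⇒n13  emit P3@[19:24],P6@[21:24]
[25] read 'c'  n13⇒n9 (fail-walked)  emit P2@[25:25]
[26] read 'c'  n9⇒n10  emit P2@[26:26],P5@[25:26]
[27] read 'c'  n10⇒n11  emit P2@[27:27],P5@[26:27]
[28] read 'a'  n11⇒n4 (fail-walked)
[29] read 'c'  n4⇒n3 (fail-walked)  emit P2@[29:29]
[30] read 'c'  n3⇒n15  emit P2@[30:30],P5@[29:30]
[31] read 'b'  n15⇒n16  emit P4@[30:31]
[32] read 'b'  n16⇒n17  emit P6@[29:32]
[33] read 'c'  n17⇒n9 (fail-walked)  emit P2@[33:33]
[34] read 'c'  n9⇒n10  emit P2@[34:34],P5@[33:34]
[35] read 'c'  n10⇒n11  emit P2@[35:35],P5@[34:35]

Result: [[2,0],[3,2],[8,1],[8,2],[12,2],[13,2],[13,5],[14,2],[14,5],[15,4],[16,3],[16,6],[18,0],[20,2],[21,2],[21,5],[22,2],[22,5],[23,4],[24,3],[24,6],[25,2],[26,2],[26,5],[27,2],[27,5],[29,2],[30,2],[30,5],[31,4],[32,6],[33,2],[34,2],[34,5],[35,2],[35,5]]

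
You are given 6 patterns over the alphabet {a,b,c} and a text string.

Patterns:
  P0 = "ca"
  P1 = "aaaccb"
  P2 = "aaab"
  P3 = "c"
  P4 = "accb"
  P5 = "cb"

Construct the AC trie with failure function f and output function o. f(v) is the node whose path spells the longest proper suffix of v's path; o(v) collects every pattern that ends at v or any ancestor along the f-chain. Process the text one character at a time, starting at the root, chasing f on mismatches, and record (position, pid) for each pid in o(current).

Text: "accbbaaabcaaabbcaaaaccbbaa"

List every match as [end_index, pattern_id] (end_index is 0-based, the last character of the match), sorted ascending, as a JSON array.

Build:
Trie nodes:
  n0 'ε': a→3 c→1
  n1 'c': a→2 b→13  [P3 ends]
  n2 'ca': ·  [P0 ends]
  n3 'a': a→4 c→10
  n4 'aa': a→5
  n5 'aaa': b→9 c→6
  n6 'aaac': c→7
  n7 'aaacc': b→8
  n8 'aaaccb': ·  [P1 ends]
  n9 'aaab': ·  [P2 ends]
  n10 'ac': c→11
  n11 'acc': b→12
  n12 'accb': ·  [P4 ends]
  n13 'cb': ·  [P5 ends]

Failure links (BFS by depth):
  n1('c'): parent n0 fail=0; on 'c' 0 → fail=0;  out {3}∪∅={3}
  n3('a'): parent n0 fail=0; on 'a' 0 → fail=0;  out ∅∪∅=∅
  n2('ca'): parent n1 fail=0; on 'a' 0 → fail=3;  out {0}∪∅={0}
  n4('aa'): parent n3 fail=0; on 'a' 0 → fail=3;  out ∅∪∅=∅
  n10('ac'): parent n3 fail=0; on 'c' 0 → fail=1;  out ∅∪{3}={3}
  n13('cb'): parent n1 fail=0; on 'b' 0 → fail=0;  out {5}∪∅={5}
  n5('aaa'): parent n4 fail=3; on 'a' 3 → fail=4;  out ∅∪∅=∅
  n11('acc'): parent n10 fail=1; on 'c' 1→0 → fail=1;  out ∅∪{3}={3}
  n6('aaac'): parent n5 fail=4; on 'c' 4→3 → fail=10;  out ∅∪{3}={3}
  n9('aaab'): parent n5 fail=4; on 'b' 4→3→0 → fail=0;  out {2}∪∅={2}
  n12('accb'): parent n11 fail=1; on 'b' 1 → fail=13;  out {4}∪{5}={4,5}
  n7('aaacc'): parent n6 fail=10; on 'c' 10 → fail=11;  out ∅∪{3}={3}
  n8('aaaccb'): parent n7 fail=11; on 'b' 11 → fail=12;  out {1}∪{4,5}={1,4,5}

Run:
i=0 'a': node 0→3
i=1 'c': node 3→10  emit P3@[1:1]
i=2 'c': node 10→11  emit P3@[2:2]
i=3 'b': node 11→12  emit P4@[0:3],P5@[2:3]
i=4 'b': node 12→0 (fail-walked)
i=5 'a': node 0→3
i=6 'a': node 3→4
i=7 'a': node 4→5
i=8 'b': node 5→9  emit P2@[5:8]
i=9 'c': node 9→1 (fail-walked)  emit P3@[9:9]
i=10 'a': node 1→2  emit P0@[9:10]
i=11 'a': node 2→4 (fail-walked)
i=12 'a': node 4→5
i=13 'b': node 5→9  emit P2@[10:13]
i=14 'b': node 9→0 (fail-walked)
i=15 'c': node 0→1  emit P3@[15:15]
i=16 'a': node 1→2  emit P0@[15:16]
i=17 'a': node 2→4 (fail-walked)
i=18 'a': node 4→5
i=19 'a': node 5→5 (fail-walked)
i=20 'c': node 5→6  emit P3@[20:20]
i=21 'c': node 6→7  emit P3@[21:21]
i=22 'b': node 7→8  emit P1@[17:22],P4@[19:22],P5@[21:22]
i=23 'b': node 8→0 (fail-walked)
i=24 'a': node 0→3
i=25 'a': node 3→4

All matches (sorted): [[1,3],[2,3],[3,4],[3,5],[8,2],[9,3],[10,0],[13,2],[15,3],[16,0],[20,3],[21,3],[22,1],[22,4],[22,5]]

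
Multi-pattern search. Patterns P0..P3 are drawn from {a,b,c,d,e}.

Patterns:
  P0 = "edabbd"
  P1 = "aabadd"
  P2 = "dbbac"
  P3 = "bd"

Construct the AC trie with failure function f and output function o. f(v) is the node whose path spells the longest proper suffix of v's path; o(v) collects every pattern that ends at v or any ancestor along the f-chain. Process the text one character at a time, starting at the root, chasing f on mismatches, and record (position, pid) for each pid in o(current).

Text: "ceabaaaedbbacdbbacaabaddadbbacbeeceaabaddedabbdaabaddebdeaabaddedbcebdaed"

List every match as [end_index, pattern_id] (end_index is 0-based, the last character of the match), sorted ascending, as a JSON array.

Build automaton:
Trie nodes:
  n0 'ε': a→7 b→18 d→13 e→1
  n1 'e': d→2
  n2 'ed': a→3
  n3 'eda': b→4
  n4 'edab': b→5
  n5 'edabb': d→6
  n6 'edabbd': ·  [P0 ends]
  n7 'a': a→8
  n8 'aa': b→9
  n9 'aab': a→10
  n10 'aaba': d→11
  n11 'aabad': d→12
  n12 'aabadd': ·  [P1 ends]
  n13 'd': b→14
  n14 'db': b→15
  n15 'dbb': a→16
  n16 'dbba': c→17
  n17 'dbbac': ·  [P2 ends]
  n18 'b': d→19
  n19 'bd': ·  [P3 ends]

Failure links (BFS by depth):
  n1('e'): parent n0 fail=0; on 'e' 0 → fail=0;  out ∅∪∅=∅
  n7('a'): parent n0 fail=0; on 'a' 0 → fail=0;  out ∅∪∅=∅
  n13('d'): parent n0 fail=0; on 'd' 0 → fail=0;  out ∅∪∅=∅
  n18('b'): parent n0 fail=0; on 'b' 0 → fail=0;  out ∅∪∅=∅
  n2('ed'): parent n1 fail=0; on 'd' 0 → fail=13;  out ∅∪∅=∅
  n8('aa'): parent n7 fail=0; on 'a' 0 → fail=7;  out ∅∪∅=∅
  n14('db'): parent n13 fail=0; on 'b' 0 → fail=18;  out ∅∪∅=∅
  n19('bd'): parent n18 fail=0; on 'd' 0 → fail=13;  out {3}∪∅={3}
  n3('eda'): parent n2 fail=13; on 'a' 13→0 → fail=7;  out ∅∪∅=∅
  n9('aab'): parent n8 fail=7; on 'b' 7→0 → fail=18;  out ∅∪∅=∅
  n15('dbb'): parent n14 fail=18; on 'b' 18→0 → fail=18;  out ∅∪∅=∅
  n4('edab'): parent n3 fail=7; on 'b' 7→0 → fail=18;  out ∅∪∅=∅
  n10('aaba'): parent n9 fail=18; on 'a' 18→0 → fail=7;  out ∅∪∅=∅
  n16('dbba'): parent n15 fail=18; on 'a' 18→0 → fail=7;  out ∅∪∅=∅
  n5('edabb'): parent n4 fail=18; on 'b' 18→0 → fail=18;  out ∅∪∅=∅
  n11('aabad'): parent n10 fail=7; on 'd' 7→0 → fail=13;  out ∅∪∅=∅
  n17('dbbac'): parent n16 fail=7; on 'c' 7→0 → fail=0;  out {2}∪∅={2}
  n6('edabbd'): parent n5 fail=18; on 'd' 18 → fail=19;  out {0}∪{3}={0,3}
  n12('aabadd'): parent n11 fail=13; on 'd' 13→0 → fail=13;  out {1}∪∅={1}

Run:
i=0 'c': node 0→0
i=1 'e': node 0→1
i=2 'a': node 1→7 ·f
i=3 'b': node 7→18 ·f
i=4 'a': node 18→7 ·f
i=5 'a': node 7→8
i=6 'a': node 8→8 ·f
i=7 'e': node 8→1 ·f
i=8 'd': node 1→2
i=9 'b': node 2→14 ·f
i=10 'b': node 14→15
i=11 'a': node 15→16
i=12 'c': node 16→17  ** P2@[8:12]
i=13 'd': node 17→13 ·f
i=14 'b': node 13→14
i=15 'b': node 14→15
i=16 'a': node 15→16
i=17 'c': node 16→17  ** P2@[13:17]
i=18 'a': node 17→7 ·f
i=19 'a': node 7→8
i=20 'b': node 8→9
i=21 'a': node 9→10
i=22 'd': node 10→11
i=23 'd': node 11→12  ** P1@[18:23]
i=24 'a': node 12→7 ·f
i=25 'd': node 7→13 ·f
i=26 'b': node 13→14
i=27 'b': node 14→15
i=28 'a': node 15→16
i=29 'c': node 16→17  ** P2@[25:29]
i=30 'b': node 17→18 ·f
i=31 'e': node 18→1 ·f
i=32 'e': node 1→1 ·f
i=33 'c': node 1→0 ·f
i=34 'e': node 0→1
i=35 'a': node 1→7 ·f
i=36 'a': node 7→8
i=37 'b': node 8→9
i=38 'a': node 9→10
i=39 'd': node 10→11
i=40 'd': node 11→12  ** P1@[35:40]
i=41 'e': node 12→1 ·f
i=42 'd': node 1→2
i=43 'a': node 2→3
i=44 'b': node 3→4
i=45 'b': node 4→5
i=46 'd': node 5→6  ** P0@[41:46],P3@[45:46]
i=47 'a': node 6→7 ·f
i=48 'a': node 7→8
i=49 'b': node 8→9
i=50 'a': node 9→10
i=51 'd': node 10→11
i=52 'd': node 11→12  ** P1@[47:52]
i=53 'e': node 12→1 ·f
i=54 'b': node 1→18 ·f
i=55 'd': node 18→19  ** P3@[54:55]
i=56 'e': node 19→1 ·f
i=57 'a': node 1→7 ·f
i=58 'a': node 7→8
i=59 'b': node 8→9
i=60 'a': node 9→10
i=61 'd': node 10→11
i=62 'd': node 11→12  ** P1@[57:62]
i=63 'e': node 12→1 ·f
i=64 'd': node 1→2
i=65 'b': node 2→14 ·f
i=66 'c': node 14→0 ·f
i=67 'e': node 0→1
i=68 'b': node 1→18 ·f
i=69 'd': node 18→19  ** P3@[68:69]
i=70 'a': node 19→7 ·f
i=71 'e': node 7→1 ·f
i=72 'd': node 1→2

All matches (sorted): [[12,2],[17,2],[23,1],[29,2],[40,1],[46,0],[46,3],[52,1],[55,3],[62,1],[69,3]]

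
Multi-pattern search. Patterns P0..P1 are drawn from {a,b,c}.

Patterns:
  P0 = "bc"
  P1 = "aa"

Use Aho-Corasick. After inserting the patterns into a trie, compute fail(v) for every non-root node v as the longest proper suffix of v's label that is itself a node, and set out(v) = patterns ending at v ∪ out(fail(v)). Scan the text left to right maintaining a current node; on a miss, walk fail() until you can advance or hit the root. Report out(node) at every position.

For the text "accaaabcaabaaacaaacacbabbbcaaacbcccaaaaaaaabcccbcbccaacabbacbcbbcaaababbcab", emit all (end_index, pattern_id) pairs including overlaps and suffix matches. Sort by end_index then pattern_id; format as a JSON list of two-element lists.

Construct AC machine:
Trie nodes:
  n0 'ε': a→3 b→1
  n1 'b': c→2
  n2 'bc': ·  [P0 ends]
  n3 'a': a→4
  n4 'aa': ·  [P1 ends]

Failure links (BFS by depth):
  fail(1) 'b': from fail(0)=0 chase 'b': 0 ⇒ 0;  out=∅∪out(0)=∅
  fail(3) 'a': from fail(0)=0 chase 'a': 0 ⇒ 0;  out=∅∪out(0)=∅
  fail(2) 'bc': from fail(1)=0 chase 'c': 0 ⇒ 0;  out={0}∪out(0)={0}
  fail(4) 'aa': from fail(3)=0 chase 'a': 0 ⇒ 3;  out={1}∪out(3)={1}

Run:
i=0 'a': node 0→3
i=1 'c': node 3→0 (via fail)
i=2 'c': node 0→0
i=3 'a': node 0→3
i=4 'a': node 3→4  emit P1@[3:4]
i=5 'a': node 4→4 (via fail)  emit P1@[4:5]
i=6 'b': node 4→1 (via fail)
i=7 'c': node 1→2  emit P0@[6:7]
i=8 'a': node 2→3 (via fail)
i=9 'a': node 3→4  emit P1@[8:9]
i=10 'b': node 4→1 (via fail)
i=11 'a': node 1→3 (via fail)
i=12 'a': node 3→4  emit P1@[11:12]
i=13 'a': node 4→4 (via fail)  emit P1@[12:13]
i=14 'c': node 4→0 (via fail)
i=15 'a': node 0→3
i=16 'a': node 3→4  emit P1@[15:16]
i=17 'a': node 4→4 (via fail)  emit P1@[16:17]
i=18 'c': node 4→0 (via fail)
i=19 'a': node 0→3
i=20 'c': node 3→0 (via fail)
i=21 'b': node 0→1
i=22 'a': node 1→3 (via fail)
i=23 'b': node 3→1 (via fail)
i=24 'b': node 1→1 (via fail)
i=25 'b': node 1→1 (via fail)
i=26 'c': node 1→2  emit P0@[25:26]
i=27 'a': node 2→3 (via fail)
i=28 'a': node 3→4  emit P1@[27:28]
i=29 'a': node 4→4 (via fail)  emit P1@[28:29]
i=30 'c': node 4→0 (via fail)
i=31 'b': node 0→1
i=32 'c': node 1→2  emit P0@[31:32]
i=33 'c': node 2→0 (via fail)
i=34 'c': node 0→0
i=35 'a': node 0→3
i=36 'a': node 3→4  emit P1@[35:36]
i=37 'a': node 4→4 (via fail)  emit P1@[36:37]
i=38 'a': node 4→4 (via fail)  emit P1@[37:38]
i=39 'a': node 4→4 (via fail)  emit P1@[38:39]
i=40 'a': node 4→4 (via fail)  emit P1@[39:40]
i=41 'a': node 4→4 (via fail)  emit P1@[40:41]
i=42 'a': node 4→4 (via fail)  emit P1@[41:42]
i=43 'b': node 4→1 (via fail)
i=44 'c': node 1→2  emit P0@[43:44]
i=45 'c': node 2→0 (via fail)
i=46 'c': node 0→0
i=47 'b': node 0→1
i=48 'c': node 1→2  emit P0@[47:48]
i=49 'b': node 2→1 (via fail)
i=50 'c': node 1→2  emit P0@[49:50]
i=51 'c': node 2→0 (via fail)
i=52 'a': node 0→3
i=53 'a': node 3→4  emit P1@[52:53]
i=54 'c': node 4→0 (via fail)
i=55 'a': node 0→3
i=56 'b': node 3→1 (via fail)
i=57 'b': node 1→1 (via fail)
i=58 'a': node 1→3 (via fail)
i=59 'c': node 3→0 (via fail)
i=60 'b': node 0→1
i=61 'c': node 1→2  emit P0@[60:61]
i=62 'b': node 2→1 (via fail)
i=63 'b': node 1→1 (via fail)
i=64 'c': node 1→2  emit P0@[63:64]
i=65 'a': node 2→3 (via fail)
i=66 'a': node 3→4  emit P1@[65:66]
i=67 'a': node 4→4 (via fail)  emit P1@[66:67]
i=68 'b': node 4→1 (via fail)
i=69 'a': node 1→3 (via fail)
i=70 'b': node 3→1 (via fail)
i=71 'b': node 1→1 (via fail)
i=72 'c': node 1→2  emit P0@[71:72]
i=73 'a': node 2→3 (via fail)
i=74 'b': node 3→1 (via fail)

Result: [[4,1],[5,1],[7,0],[9,1],[12,1],[13,1],[16,1],[17,1],[26,0],[28,1],[29,1],[32,0],[36,1],[37,1],[38,1],[39,1],[40,1],[41,1],[42,1],[44,0],[48,0],[50,0],[53,1],[61,0],[64,0],[66,1],[67,1],[72,0]]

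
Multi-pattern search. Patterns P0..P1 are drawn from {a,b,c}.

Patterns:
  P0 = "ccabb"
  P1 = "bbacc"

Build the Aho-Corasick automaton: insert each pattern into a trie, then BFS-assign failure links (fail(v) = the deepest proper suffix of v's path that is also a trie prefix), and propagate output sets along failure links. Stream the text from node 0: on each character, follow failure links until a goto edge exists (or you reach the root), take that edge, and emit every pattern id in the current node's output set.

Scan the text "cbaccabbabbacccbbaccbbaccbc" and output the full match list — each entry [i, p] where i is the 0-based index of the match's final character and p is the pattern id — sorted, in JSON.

Construct AC machine:
Trie (insert patterns):
  n0 'ε': b→6 c→1
  n1 'c': c→2
  n2 'cc': a→3
  n3 'cca': b→4
  n4 'ccab': b→5
  n5 'ccabb': ·  ←P0
  n6 'b': b→7
  n7 'bb': a→8
  n8 'bba': c→9
  n9 'bbac': c→10
  n10 'bbacc': ·  ←P1

Failure links (BFS by depth):
  fail(1) 'c': from fail(0)=0 chase 'c': 0 ⇒ 0;  out=∅∪out(0)=∅
  fail(6) 'b': from fail(0)=0 chase 'b': 0 ⇒ 0;  out=∅∪out(0)=∅
  fail(2) 'cc': from fail(1)=0 chase 'c': 0 ⇒ 1;  out=∅∪out(1)=∅
  fail(7) 'bb': from fail(6)=0 chase 'b': 0 ⇒ 6;  out=∅∪out(6)=∅
  fail(3) 'cca': from fail(2)=1 chase 'a': 1→0 ⇒ 0;  out=∅∪out(0)=∅
  fail(8) 'bba': from fail(7)=6 chase 'a': 6→0 ⇒ 0;  out=∅∪out(0)=∅
  fail(4) 'ccab': from fail(3)=0 chase 'b': 0 ⇒ 6;  out=∅∪out(6)=∅
  fail(9) 'bbac': from fail(8)=0 chase 'c': 0 ⇒ 1;  out=∅∪out(1)=∅
  fail(5) 'ccabb': from fail(4)=6 chase 'b': 6 ⇒ 7;  out={0}∪out(7)={0}
  fail(10) 'bbacc': from fail(9)=1 chase 'c': 1 ⇒ 2;  out={1}∪out(2)={1}

Scan:
i=0 'c': node 0→1
i=1 'b': node 1→6 (fail-walked)
i=2 'a': node 6→0 (fail-walked)
i=3 'c': node 0→1
i=4 'c': node 1→2
i=5 'a': node 2→3
i=6 'b': node 3→4
i=7 'b': node 4→5  → match P0@[3:7]
i=8 'a': node 5→8 (fail-walked)
i=9 'b': node 8→6 (fail-walked)
i=10 'b': node 6→7
i=11 'a': node 7→8
i=12 'c': node 8→9
i=13 'c': node 9→10  → match P1@[9:13]
i=14 'c': node 10→2 (fail-walked)
i=15 'b': node 2→6 (fail-walked)
i=16 'b': node 6→7
i=17 'a': node 7→8
i=18 'c': node 8→9
i=19 'c': node 9→10  → match P1@[15:19]
i=20 'b': node 10→6 (fail-walked)
i=21 'b': node 6→7
i=22 'a': node 7→8
i=23 'c': node 8→9
i=24 'c': node 9→10  → match P1@[20:24]
i=25 'b': node 10→6 (fail-walked)
i=26 'c': node 6→1 (fail-walked)

All matches (sorted): [[7,0],[13,1],[19,1],[24,1]]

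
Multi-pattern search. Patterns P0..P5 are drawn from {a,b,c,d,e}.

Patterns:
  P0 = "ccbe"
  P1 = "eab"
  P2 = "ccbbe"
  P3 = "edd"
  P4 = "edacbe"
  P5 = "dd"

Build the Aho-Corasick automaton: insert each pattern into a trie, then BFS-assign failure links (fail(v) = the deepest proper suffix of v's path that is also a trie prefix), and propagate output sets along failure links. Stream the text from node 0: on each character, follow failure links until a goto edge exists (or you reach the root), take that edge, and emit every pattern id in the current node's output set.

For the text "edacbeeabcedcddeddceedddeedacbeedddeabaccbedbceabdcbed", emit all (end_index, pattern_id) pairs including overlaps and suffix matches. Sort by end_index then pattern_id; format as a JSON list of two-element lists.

Build:
Trie nodes:
  0='ε' goto c→1 d→16 e→5
  1='c' goto c→2
  2='cc' goto b→3
  3='ccb' goto b→8 e→4
  4='ccbe' goto ·  [P0 ends]
  5='e' goto a→6 d→10
  6='ea' goto b→7
  7='eab' goto ·  [P1 ends]
  8='ccbb' goto e→9
  9='ccbbe' goto ·  [P2 ends]
  10='ed' goto a→12 d→11
  11='edd' goto ·  [P3 ends]
  12='eda' goto c→13
  13='edac' goto b→14
  14='edacb' goto e→15
  15='edacbe' goto ·  [P4 ends]
  16='d' goto d→17
  17='dd' goto ·  [P5 ends]

Failure links (BFS by depth):
  fail(1) 'c': from fail(0)=0 chase 'c': 0 ⇒ 0;  out=∅∪out(0)=∅
  fail(5) 'e': from fail(0)=0 chase 'e': 0 ⇒ 0;  out=∅∪out(0)=∅
  fail(16) 'd': from fail(0)=0 chase 'd': 0 ⇒ 0;  out=∅∪out(0)=∅
  fail(2) 'cc': from fail(1)=0 chase 'c': 0 ⇒ 1;  out=∅∪out(1)=∅
  fail(6) 'ea': from fail(5)=0 chase 'a': 0 ⇒ 0;  out=∅∪out(0)=∅
  fail(10) 'ed': from fail(5)=0 chase 'd': 0 ⇒ 16;  out=∅∪out(16)=∅
  fail(17) 'dd': from fail(16)=0 chase 'd': 0 ⇒ 16;  out={5}∪out(16)={5}
  fail(3) 'ccb': from fail(2)=1 chase 'b': 1→0 ⇒ 0;  out=∅∪out(0)=∅
  fail(7) 'eab': from fail(6)=0 chase 'b': 0 ⇒ 0;  out={1}∪out(0)={1}
  fail(11) 'edd': from fail(10)=16 chase 'd': 16 ⇒ 17;  out={3}∪out(17)={3,5}
  fail(12) 'eda': from fail(10)=16 chase 'a': 16→0 ⇒ 0;  out=∅∪out(0)=∅
  fail(4) 'ccbe': from fail(3)=0 chase 'e': 0 ⇒ 5;  out={0}∪out(5)={0}
  fail(8) 'ccbb': from fail(3)=0 chase 'b': 0 ⇒ 0;  out=∅∪out(0)=∅
  fail(13) 'edac': from fail(12)=0 chase 'c': 0 ⇒ 1;  out=∅∪out(1)=∅
  fail(9) 'ccbbe': from fail(8)=0 chase 'e': 0 ⇒ 5;  out={2}∪out(5)={2}
  fail(14) 'edacb': from fail(13)=1 chase 'b': 1→0 ⇒ 0;  out=∅∪out(0)=∅
  fail(15) 'edacbe': from fail(14)=0 chase 'e': 0 ⇒ 5;  out={4}∪out(5)={4}

Scan:
pos 0 'e': at 5
pos 1 'd': at 10
pos 2 'a': at 12
pos 3 'c': at 13
pos 4 'b': at 14
pos 5 'e': at 15  ** P4@[0:5]
pos 6 'e': at 5 ·f
pos 7 'a': at 6
pos 8 'b': at 7  ** P1@[6:8]
pos 9 'c': at 1 ·f
pos 10 'e': at 5 ·f
pos 11 'd': at 10
pos 12 'c': at 1 ·f
pos 13 'd': at 16 ·f
pos 14 'd': at 17  ** P5@[13:14]
pos 15 'e': at 5 ·f
pos 16 'd': at 10
pos 17 'd': at 11  ** P3@[15:17],P5@[16:17]
pos 18 'c': at 1 ·f
pos 19 'e': at 5 ·f
pos 20 'e': at 5 ·f
pos 21 'd': at 10
pos 22 'd': at 11  ** P3@[20:22],P5@[21:22]
pos 23 'd': at 17 ·f  ** P5@[22:23]
pos 24 'e': at 5 ·f
pos 25 'e': at 5 ·f
pos 26 'd': at 10
pos 27 'a': at 12
pos 28 'c': at 13
pos 29 'b': at 14
pos 30 'e': at 15  ** P4@[25:30]
pos 31 'e': at 5 ·f
pos 32 'd': at 10
pos 33 'd': at 11  ** P3@[31:33],P5@[32:33]
pos 34 'd': at 17 ·f  ** P5@[33:34]
pos 35 'e': at 5 ·f
pos 36 'a': at 6
pos 37 'b': at 7  ** P1@[35:37]
pos 38 'a': at 0 ·f
pos 39 'c': at 1
pos 40 'c': at 2
pos 41 'b': at 3
pos 42 'e': at 4  ** P0@[39:42]
pos 43 'd': at 10 ·f
pos 44 'b': at 0 ·f
pos 45 'c': at 1
pos 46 'e': at 5 ·f
pos 47 'a': at 6
pos 48 'b': at 7  ** P1@[46:48]
pos 49 'd': at 16 ·f
pos 50 'c': at 1 ·f
pos 51 'b': at 0 ·f
pos 52 'e': at 5
pos 53 'd': at 10

Matches: [[5,4],[8,1],[14,5],[17,3],[17,5],[22,3],[22,5],[23,5],[30,4],[33,3],[33,5],[34,5],[37,1],[42,0],[48,1]]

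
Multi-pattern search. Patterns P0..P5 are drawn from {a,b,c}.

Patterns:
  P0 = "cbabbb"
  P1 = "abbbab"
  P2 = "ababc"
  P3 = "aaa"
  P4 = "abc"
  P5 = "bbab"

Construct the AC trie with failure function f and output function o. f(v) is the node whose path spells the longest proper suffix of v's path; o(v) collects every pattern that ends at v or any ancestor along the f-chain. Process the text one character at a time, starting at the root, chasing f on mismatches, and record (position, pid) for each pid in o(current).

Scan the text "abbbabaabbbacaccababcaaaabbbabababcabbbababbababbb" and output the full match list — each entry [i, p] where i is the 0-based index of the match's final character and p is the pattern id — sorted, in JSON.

Build automaton:
Trie (insert patterns):
  n0 'ε': a→7 b→19 c→1
  n1 'c': b→2
  n2 'cb': a→3
  n3 'cba': b→4
  n4 'cbab': b→5
  n5 'cbabb': b→6
  n6 'cbabbb': ·  ←P0
  n7 'a': a→16 b→8
  n8 'ab': a→13 b→9 c→18
  n9 'abb': b→10
  n10 'abbb': a→11
  n11 'abbba': b→12
  n12 'abbbab': ·  ←P1
  n13 'aba': b→14
  n14 'abab': c→15
  n15 'ababc': ·  ←P2
  n16 'aa': a→17
  n17 'aaa': ·  ←P3
  n18 'abc': ·  ←P4
  n19 'b': b→20
  n20 'bb': a→21
  n21 'bba': b→22
  n22 'bbab': ·  ←P5

Failure links (BFS by depth):
  n1('c'): parent n0 fail=0; on 'c' 0 → fail=0;  out ∅∪∅=∅
  n7('a'): parent n0 fail=0; on 'a' 0 → fail=0;  out ∅∪∅=∅
  n19('b'): parent n0 fail=0; on 'b' 0 → fail=0;  out ∅∪∅=∅
  n2('cb'): parent n1 fail=0; on 'b' 0 → fail=19;  out ∅∪∅=∅
  n8('ab'): parent n7 fail=0; on 'b' 0 → fail=19;  out ∅∪∅=∅
  n16('aa'): parent n7 fail=0; on 'a' 0 → fail=7;  out ∅∪∅=∅
  n20('bb'): parent n19 fail=0; on 'b' 0 → fail=19;  out ∅∪∅=∅
  n3('cba'): parent n2 fail=19; on 'a' 19→0 → fail=7;  out ∅∪∅=∅
  n9('abb'): parent n8 fail=19; on 'b' 19 → fail=20;  out ∅∪∅=∅
  n13('aba'): parent n8 fail=19; on 'a' 19→0 → fail=7;  out ∅∪∅=∅
  n17('aaa'): parent n16 fail=7; on 'a' 7 → fail=16;  out {3}∪∅={3}
  n18('abc'): parent n8 fail=19; on 'c' 19→0 → fail=1;  out {4}∪∅={4}
  n21('bba'): parent n20 fail=19; on 'a' 19→0 → fail=7;  out ∅∪∅=∅
  n4('cbab'): parent n3 fail=7; on 'b' 7 → fail=8;  out ∅∪∅=∅
  n10('abbb'): parent n9 fail=20; on 'b' 20→19 → fail=20;  out ∅∪∅=∅
  n14('abab'): parent n13 fail=7; on 'b' 7 → fail=8;  out ∅∪∅=∅
  n22('bbab'): parent n21 fail=7; on 'b' 7 → fail=8;  out {5}∪∅={5}
  n5('cbabb'): parent n4 fail=8; on 'b' 8 → fail=9;  out ∅∪∅=∅
  n11('abbba'): parent n10 fail=20; on 'a' 20 → fail=21;  out ∅∪∅=∅
  n15('ababc'): parent n14 fail=8; on 'c' 8 → fail=18;  out {2}∪{4}={2,4}
  n6('cbabbb'): parent n5 fail=9; on 'b' 9 → fail=10;  out {0}∪∅={0}
  n12('abbbab'): parent n11 fail=21; on 'b' 21 → fail=22;  out {1}∪{5}={1,5}

Text stream:
i=0 'a': node 0→7
i=1 'b': node 7→8
i=2 'b': node 8→9
i=3 'b': node 9→10
i=4 'a': node 10→11
i=5 'b': node 11→12  ** P1@[0:5],P5@[2:5]
i=6 'a': node 12→13 ·f
i=7 'a': node 13→16 ·f
i=8 'b': node 16→8 ·f
i=9 'b': node 8→9
i=10 'b': node 9→10
i=11 'a': node 10→11
i=12 'c': node 11→1 ·f
i=13 'a': node 1→7 ·f
i=14 'c': node 7→1 ·f
i=15 'c': node 1→1 ·f
i=16 'a': node 1→7 ·f
i=17 'b': node 7→8
i=18 'a': node 8→13
i=19 'b': node 13→14
i=20 'c': node 14→15  ** P2@[16:20],P4@[18:20]
i=21 'a': node 15→7 ·f
i=22 'a': node 7→16
i=23 'a': node 16→17  ** P3@[21:23]
i=24 'a': node 17→17 ·f  ** P3@[22:24]
i=25 'b': node 17→8 ·f
i=26 'b': node 8→9
i=27 'b': node 9→10
i=28 'a': node 10→11
i=29 'b': node 11→12  ** P1@[24:29],P5@[26:29]
i=30 'a': node 12→13 ·f
i=31 'b': node 13→14
i=32 'a': node 14→13 ·f
i=33 'b': node 13→14
i=34 'c': node 14→15  ** P2@[30:34],P4@[32:34]
i=35 'a': node 15→7 ·f
i=36 'b': node 7→8
i=37 'b': node 8→9
i=38 'b': node 9→10
i=39 'a': node 10→11
i=40 'b': node 11→12  ** P1@[35:40],P5@[37:40]
i=41 'a': node 12→13 ·f
i=42 'b': node 13→14
i=43 'b': node 14→9 ·f
i=44 'a': node 9→21 ·f
i=45 'b': node 21→22  ** P5@[42:45]
i=46 'a': node 22→13 ·f
i=47 'b': node 13→14
i=48 'b': node 14→9 ·f
i=49 'b': node 9→10

All matches (sorted): [[5,1],[5,5],[20,2],[20,4],[23,3],[24,3],[29,1],[29,5],[34,2],[34,4],[40,1],[40,5],[45,5]]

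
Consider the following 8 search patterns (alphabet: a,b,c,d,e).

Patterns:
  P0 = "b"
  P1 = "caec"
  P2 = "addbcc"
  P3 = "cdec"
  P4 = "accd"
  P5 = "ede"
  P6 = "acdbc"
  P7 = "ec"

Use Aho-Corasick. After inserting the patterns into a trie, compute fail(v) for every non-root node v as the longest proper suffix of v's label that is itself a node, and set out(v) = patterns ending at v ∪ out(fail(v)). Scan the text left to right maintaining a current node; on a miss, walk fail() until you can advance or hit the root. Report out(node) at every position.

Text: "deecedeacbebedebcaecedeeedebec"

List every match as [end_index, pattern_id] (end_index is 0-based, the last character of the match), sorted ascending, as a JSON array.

Construct AC machine:
Trie (insert patterns):
  n0 'ε': a→6 b→1 c→2 e→18
  n1 'b': ·  [P0 ends]
  n2 'c': a→3 d→12
  n3 'ca': e→4
  n4 'cae': c→5
  n5 'caec': ·  [P1 ends]
  n6 'a': c→15 d→7
  n7 'ad': d→8
  n8 'add': b→9
  n9 'addb': c→10
  n10 'addbc': c→11
  n11 'addbcc': ·  [P2 ends]
  n12 'cd': e→13
  n13 'cde': c→14
  n14 'cdec': ·  [P3 ends]
  n15 'ac': c→16 d→21
  n16 'acc': d→17
  n17 'accd': ·  [P4 ends]
  n18 'e': c→24 d→19
  n19 'ed': e→20
  n20 'ede': ·  [P5 ends]
  n21 'acd': b→22
  n22 'acdb': c→23
  n23 'acdbc': ·  [P6 ends]
  n24 'ec': ·  [P7 ends]

Failure links (BFS by depth):
  n1('b'): parent n0 fail=0; on 'b' 0 → fail=0;  out {0}∪∅={0}
  n2('c'): parent n0 fail=0; on 'c' 0 → fail=0;  out ∅∪∅=∅
  n6('a'): parent n0 fail=0; on 'a' 0 → fail=0;  out ∅∪∅=∅
  n18('e'): parent n0 fail=0; on 'e' 0 → fail=0;  out ∅∪∅=∅
  n3('ca'): parent n2 fail=0; on 'a' 0 → fail=6;  out ∅∪∅=∅
  n7('ad'): parent n6 fail=0; on 'd' 0 → fail=0;  out ∅∪∅=∅
  n12('cd'): parent n2 fail=0; on 'd' 0 → fail=0;  out ∅∪∅=∅
  n15('ac'): parent n6 fail=0; on 'c' 0 → fail=2;  out ∅∪∅=∅
  n19('ed'): parent n18 fail=0; on 'd' 0 → fail=0;  out ∅∪∅=∅
  n24('ec'): parent n18 fail=0; on 'c' 0 → fail=2;  out {7}∪∅={7}
  n4('cae'): parent n3 fail=6; on 'e' 6→0 → fail=18;  out ∅∪∅=∅
  n8('add'): parent n7 fail=0; on 'd' 0 → fail=0;  out ∅∪∅=∅
  n13('cde'): parent n12 fail=0; on 'e' 0 → fail=18;  out ∅∪∅=∅
  n16('acc'): parent n15 fail=2; on 'c' 2→0 → fail=2;  out ∅∪∅=∅
  n20('ede'): parent n19 fail=0; on 'e' 0 → fail=18;  out {5}∪∅={5}
  n21('acd'): parent n15 fail=2; on 'd' 2 → fail=12;  out ∅∪∅=∅
  n5('caec'): parent n4 fail=18; on 'c' 18 → fail=24;  out {1}∪{7}={1,7}
  n9('addb'): parent n8 fail=0; on 'b' 0 → fail=1;  out ∅∪{0}={0}
  n14('cdec'): parent n13 fail=18; on 'c' 18 → fail=24;  out {3}∪{7}={3,7}
  n17('accd'): parent n16 fail=2; on 'd' 2 → fail=12;  out {4}∪∅={4}
  n22('acdb'): parent n21 fail=12; on 'b' 12→0 → fail=1;  out ∅∪{0}={0}
  n10('addbc'): parent n9 fail=1; on 'c' 1→0 → fail=2;  out ∅∪∅=∅
  n23('acdbc'): parent n22 fail=1; on 'c' 1→0 → fail=2;  out {6}∪∅={6}
  n11('addbcc'): parent n10 fail=2; on 'c' 2→0 → fail=2;  out {2}∪∅={2}

Text stream:
i=0 'd': node 0→0
i=1 'e': node 0→18
i=2 'e': node 18→18 (fail-walked)
i=3 'c': node 18→24  emit P7@[2:3]
i=4 'e': node 24→18 (fail-walked)
i=5 'd': node 18→19
i=6 'e': node 19→20  emit P5@[4:6]
i=7 'a': node 20→6 (fail-walked)
i=8 'c': node 6→15
i=9 'b': node 15→1 (fail-walked)  emit P0@[9:9]
i=10 'e': node 1→18 (fail-walked)
i=11 'b': node 18→1 (fail-walked)  emit P0@[11:11]
i=12 'e': node 1→18 (fail-walked)
i=13 'd': node 18→19
i=14 'e': node 19→20  emit P5@[12:14]
i=15 'b': node 20→1 (fail-walked)  emit P0@[15:15]
i=16 'c': node 1→2 (fail-walked)
i=17 'a': node 2→3
i=18 'e': node 3→4
i=19 'c': node 4→5  emit P1@[16:19],P7@[18:19]
i=20 'e': node 5→18 (fail-walked)
i=21 'd': node 18→19
i=22 'e': node 19→20  emit P5@[20:22]
i=23 'e': node 20→18 (fail-walked)
i=24 'e': node 18→18 (fail-walked)
i=25 'd': node 18→19
i=26 'e': node 19→20  emit P5@[24:26]
i=27 'b': node 20→1 (fail-walked)  emit P0@[27:27]
i=28 'e': node 1→18 (fail-walked)
i=29 'c': node 18→24  emit P7@[28:29]

Matches: [[3,7],[6,5],[9,0],[11,0],[14,5],[15,0],[19,1],[19,7],[22,5],[26,5],[27,0],[29,7]]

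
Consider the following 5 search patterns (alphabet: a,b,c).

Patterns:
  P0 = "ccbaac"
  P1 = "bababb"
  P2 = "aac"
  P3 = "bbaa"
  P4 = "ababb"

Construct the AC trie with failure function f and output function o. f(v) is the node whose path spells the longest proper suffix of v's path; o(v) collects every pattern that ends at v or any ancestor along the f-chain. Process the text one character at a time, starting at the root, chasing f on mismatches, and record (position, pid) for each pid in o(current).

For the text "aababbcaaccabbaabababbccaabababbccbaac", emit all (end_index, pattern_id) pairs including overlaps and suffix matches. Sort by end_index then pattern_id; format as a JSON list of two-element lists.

Construct AC machine:
Trie (insert patterns):
  0='ε' goto a→13 b→7 c→1
  1='c' goto c→2
  2='cc' goto b→3
  3='ccb' goto a→4
  4='ccba' goto a→5
  5='ccbaa' goto c→6
  6='ccbaac' goto ·  ←P0
  7='b' goto a→8 b→16
  8='ba' goto b→9
  9='bab' goto a→10
  10='baba' goto b→11
  11='babab' goto b→12
  12='bababb' goto ·  ←P1
  13='a' goto a→14 b→19
  14='aa' goto c→15
  15='aac' goto ·  ←P2
  16='bb' goto a→17
  17='bba' goto a→18
  18='bbaa' goto ·  ←P3
  19='ab' goto a→20
  20='aba' goto b→21
  21='abab' goto b→22
  22='ababb' goto ·  ←P4

BFS fail/out derivation:
  n1('c'): parent n0 fail=0; on 'c' 0 → fail=0;  out ∅∪∅=∅
  n7('b'): parent n0 fail=0; on 'b' 0 → fail=0;  out ∅∪∅=∅
  n13('a'): parent n0 fail=0; on 'a' 0 → fail=0;  out ∅∪∅=∅
  n2('cc'): parent n1 fail=0; on 'c' 0 → fail=1;  out ∅∪∅=∅
  n8('ba'): parent n7 fail=0; on 'a' 0 → fail=13;  out ∅∪∅=∅
  n14('aa'): parent n13 fail=0; on 'a' 0 → fail=13;  out ∅∪∅=∅
  n16('bb'): parent n7 fail=0; on 'b' 0 → fail=7;  out ∅∪∅=∅
  n19('ab'): parent n13 fail=0; on 'b' 0 → fail=7;  out ∅∪∅=∅
  n3('ccb'): parent n2 fail=1; on 'b' 1→0 → fail=7;  out ∅∪∅=∅
  n9('bab'): parent n8 fail=13; on 'b' 13 → fail=19;  out ∅∪∅=∅
  n15('aac'): parent n14 fail=13; on 'c' 13→0 → fail=1;  out {2}∪∅={2}
  n17('bba'): parent n16 fail=7; on 'a' 7 → fail=8;  out ∅∪∅=∅
  n20('aba'): parent n19 fail=7; on 'a' 7 → fail=8;  out ∅∪∅=∅
  n4('ccba'): parent n3 fail=7; on 'a' 7 → fail=8;  out ∅∪∅=∅
  n10('baba'): parent n9 fail=19; on 'a' 19 → fail=20;  out ∅∪∅=∅
  n18('bbaa'): parent n17 fail=8; on 'a' 8→13 → fail=14;  out {3}∪∅={3}
  n21('abab'): parent n20 fail=8; on 'b' 8 → fail=9;  out ∅∪∅=∅
  n5('ccbaa'): parent n4 fail=8; on 'a' 8→13 → fail=14;  out ∅∪∅=∅
  n11('babab'): parent n10 fail=20; on 'b' 20 → fail=21;  out ∅∪∅=∅
  n22('ababb'): parent n21 fail=9; on 'b' 9→19→7 → fail=16;  out {4}∪∅={4}
  n6('ccbaac'): parent n5 fail=14; on 'c' 14 → fail=15;  out {0}∪{2}={0,2}
  n12('bababb'): parent n11 fail=21; on 'b' 21 → fail=22;  out {1}∪{4}={1,4}

Scan:
[0] read 'a'  n0⇒n13
[1] read 'a'  n13⇒n14
[2] read 'b'  n14⇒n19 (fail-walked)
[3] read 'a'  n19⇒n20
[4] read 'b'  n20⇒n21
[5] read 'b'  n21⇒n22  ** P4@[1:5]
[6] read 'c'  n22⇒n1 (fail-walked)
[7] read 'a'  n1⇒n13 (fail-walked)
[8] read 'a'  n13⇒n14
[9] read 'c'  n14⇒n15  ** P2@[7:9]
[10] read 'c'  n15⇒n2 (fail-walked)
[11] read 'a'  n2⇒n13 (fail-walked)
[12] read 'b'  n13⇒n19
[13] read 'b'  n19⇒n16 (fail-walked)
[14] read 'a'  n16⇒n17
[15] read 'a'  n17⇒n18  ** P3@[12:15]
[16] read 'b'  n18⇒n19 (fail-walked)
[17] read 'a'  n19⇒n20
[18] read 'b'  n20⇒n21
[19] read 'a'  n21⇒n10 (fail-walked)
[20] read 'b'  n10⇒n11
[21] read 'b'  n11⇒n12  ** P1@[16:21],P4@[17:21]
[22] read 'c'  n12⇒n1 (fail-walked)
[23] read 'c'  n1⇒n2
[24] read 'a'  n2⇒n13 (fail-walked)
[25] read 'a'  n13⇒n14
[26] read 'b'  n14⇒n19 (fail-walked)
[27] read 'a'  n19⇒n20
[28] read 'b'  n20⇒n21
[29] read 'a'  n21⇒n10 (fail-walked)
[30] read 'b'  n10⇒n11
[31] read 'b'  n11⇒n12  ** P1@[26:31],P4@[27:31]
[32] read 'c'  n12⇒n1 (fail-walked)
[33] read 'c'  n1⇒n2
[34] read 'b'  n2⇒n3
[35] read 'a'  n3⇒n4
[36] read 'a'  n4⇒n5
[37] read 'c'  n5⇒n6  ** P0@[32:37],P2@[35:37]

Matches: [[5,4],[9,2],[15,3],[21,1],[21,4],[31,1],[31,4],[37,0],[37,2]]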